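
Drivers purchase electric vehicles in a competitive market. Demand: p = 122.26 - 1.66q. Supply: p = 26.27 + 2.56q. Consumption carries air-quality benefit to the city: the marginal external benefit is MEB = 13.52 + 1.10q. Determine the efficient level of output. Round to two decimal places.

q* = 35.10

Social marginal benefit = demand + MEB = 135.78 - 0.56q.
Set SMB = MC: 135.78 - 0.56q = 26.27 + 2.56q → q* = 35.0994.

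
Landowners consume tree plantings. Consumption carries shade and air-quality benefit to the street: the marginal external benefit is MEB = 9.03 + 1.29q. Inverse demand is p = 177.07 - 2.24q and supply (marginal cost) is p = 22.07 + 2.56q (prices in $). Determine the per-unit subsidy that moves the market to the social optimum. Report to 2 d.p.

subsidy = $69.31 per unit

Social marginal benefit = demand + MEB = 186.10 - 0.95q.
Set SMB = MC: 186.10 - 0.95q = 22.07 + 2.56q → q* = 46.7322.
The Pigouvian subsidy equals MEB at q*: 9.03 + 1.29×46.7322 = 69.3145.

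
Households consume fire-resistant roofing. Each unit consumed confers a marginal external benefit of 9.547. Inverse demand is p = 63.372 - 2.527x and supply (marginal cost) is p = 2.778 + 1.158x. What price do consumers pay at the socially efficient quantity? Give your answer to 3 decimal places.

P = 15.273

Social marginal benefit = demand + MEB = 72.919 - 2.527x.
Set SMB = MC: 72.919 - 2.527x = 2.778 + 1.158x → x* = 19.0342.
Consumer price on the demand curve at x*: 63.372 − 2.527×19.0342 = 15.2726.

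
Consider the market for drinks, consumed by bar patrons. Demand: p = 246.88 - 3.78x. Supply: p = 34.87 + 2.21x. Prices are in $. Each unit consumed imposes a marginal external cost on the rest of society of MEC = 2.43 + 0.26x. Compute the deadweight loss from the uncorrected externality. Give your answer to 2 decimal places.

Market equilibrium (private): 34.87 + 2.21x = 246.88 - 3.78x → x_m = 35.3940.
Social marginal benefit = demand − MEC = 244.45 - 4.04x.
Set SMB = MC: 244.45 - 4.04x = 34.87 + 2.21x → x* = 33.5328.
The welfare-loss triangle has base |x_m − x*| and height MEC(x_m) (the vertical gap between SMB and MC is zero at x* and MEC at x_m).
DWL = ½ × 1.8612 × 11.6324 = 10.8251.

DWL = $10.83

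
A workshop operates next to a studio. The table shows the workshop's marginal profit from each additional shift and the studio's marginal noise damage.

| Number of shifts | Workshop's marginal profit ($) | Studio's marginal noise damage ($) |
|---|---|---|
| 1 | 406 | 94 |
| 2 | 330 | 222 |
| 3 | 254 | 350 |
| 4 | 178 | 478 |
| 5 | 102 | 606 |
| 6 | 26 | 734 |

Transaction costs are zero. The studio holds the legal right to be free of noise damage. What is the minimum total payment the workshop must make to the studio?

Efficient level: marginal profit ≥ marginal noise damage through level 2, so k* = 2.
With the studio holding the right, the workshop must at least compensate total damage at k*: 94 + 222 = 316.

$316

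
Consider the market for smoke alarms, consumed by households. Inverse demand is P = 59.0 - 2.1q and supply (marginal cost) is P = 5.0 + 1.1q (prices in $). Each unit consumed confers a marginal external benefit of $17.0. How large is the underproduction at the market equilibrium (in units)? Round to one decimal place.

5.3 units

Market equilibrium (private): 5.0 + 1.1q = 59.0 - 2.1q → q_m = 16.8750.
Social marginal benefit = demand + MEB = 76.0 - 2.1q.
Set SMB = MC: 76.0 - 2.1q = 5.0 + 1.1q → q* = 22.1875.
Gap = |16.8750 − 22.1875| = 5.3125.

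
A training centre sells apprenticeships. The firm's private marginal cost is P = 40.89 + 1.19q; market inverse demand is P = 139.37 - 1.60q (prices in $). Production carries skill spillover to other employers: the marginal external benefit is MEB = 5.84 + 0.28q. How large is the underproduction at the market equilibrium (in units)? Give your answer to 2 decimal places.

Market equilibrium (private): 40.89 + 1.19q = 139.37 - 1.60q → q_m = 35.2975.
Social marginal cost = private MC − MEB = 35.05 + 0.91q.
Set SMC = demand: 35.05 + 0.91q = 139.37 - 1.60q → q* = 41.5618.
Gap = |35.2975 − 41.5618| = 6.2643.

6.26 units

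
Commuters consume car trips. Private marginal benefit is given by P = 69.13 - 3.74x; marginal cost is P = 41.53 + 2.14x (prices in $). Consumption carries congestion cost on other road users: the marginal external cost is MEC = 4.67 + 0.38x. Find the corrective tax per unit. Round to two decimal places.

Social marginal benefit = demand − MEC = 64.46 - 4.12x.
Set SMB = MC: 64.46 - 4.12x = 41.53 + 2.14x → x* = 3.6629.
The Pigouvian tax equals MEC at x*: 4.67 + 0.38×3.6629 = 6.0619.

tax = $6.06 per unit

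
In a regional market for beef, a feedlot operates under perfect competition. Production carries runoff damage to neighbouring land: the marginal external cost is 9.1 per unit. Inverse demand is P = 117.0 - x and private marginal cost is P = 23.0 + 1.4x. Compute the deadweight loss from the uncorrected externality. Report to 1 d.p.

Market equilibrium (private): 23.0 + 1.4x = 117.0 - x → x_m = 39.1667.
Social marginal cost = private MC + MEC = 32.1 + 1.4x.
Set SMC = demand: 32.1 + 1.4x = 117.0 - x → x* = 35.3750.
The loss is the area between SMC and demand from x* to x_m; with linear curves that's a triangle of height MEC(x_m).
DWL = ½ × 3.7917 × 9.1000 = 17.2522.

DWL = 17.3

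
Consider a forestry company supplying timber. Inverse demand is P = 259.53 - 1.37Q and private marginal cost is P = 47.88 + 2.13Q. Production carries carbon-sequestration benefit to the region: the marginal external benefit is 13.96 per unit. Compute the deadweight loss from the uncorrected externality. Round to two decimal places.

Market equilibrium (private): 47.88 + 2.13Q = 259.53 - 1.37Q → Q_m = 60.4714.
Social marginal cost = private MC − MEB = 33.92 + 2.13Q.
Set SMC = demand: 33.92 + 2.13Q = 259.53 - 1.37Q → Q* = 64.4600.
Height of the DWL triangle at Q_m is demand(Q_m) − SMC(Q_m) = MEB(Q_m) = 13.9600.
DWL = ½ × 3.9886 × 13.9600 = 27.8404.

DWL = 27.84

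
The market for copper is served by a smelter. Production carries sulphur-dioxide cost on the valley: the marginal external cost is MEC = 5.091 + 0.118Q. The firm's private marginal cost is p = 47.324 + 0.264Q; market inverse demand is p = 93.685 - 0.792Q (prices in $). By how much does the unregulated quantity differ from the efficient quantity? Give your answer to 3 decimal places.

Market equilibrium (private): 47.324 + 0.264Q = 93.685 - 0.792Q → Q_m = 43.9025.
Social marginal cost = private MC + MEC = 52.415 + 0.382Q.
Set SMC = demand: 52.415 + 0.382Q = 93.685 - 0.792Q → Q* = 35.1533.
Gap = |43.9025 − 35.1533| = 8.7492.

8.749 units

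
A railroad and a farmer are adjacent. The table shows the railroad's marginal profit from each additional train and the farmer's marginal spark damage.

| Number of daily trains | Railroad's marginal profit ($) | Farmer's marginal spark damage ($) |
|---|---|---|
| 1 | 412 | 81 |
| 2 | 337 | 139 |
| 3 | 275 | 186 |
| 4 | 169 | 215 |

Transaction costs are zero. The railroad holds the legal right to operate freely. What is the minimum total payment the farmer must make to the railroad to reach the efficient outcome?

Left alone the railroad would choose level 4 (marginal profit stays positive).
Efficient level: k* = 3 (marginal profit ≥ marginal spark damage through 3).
The farmer must at least cover the railroad's forgone profit from cutting 4→3: 169 = 169.

$169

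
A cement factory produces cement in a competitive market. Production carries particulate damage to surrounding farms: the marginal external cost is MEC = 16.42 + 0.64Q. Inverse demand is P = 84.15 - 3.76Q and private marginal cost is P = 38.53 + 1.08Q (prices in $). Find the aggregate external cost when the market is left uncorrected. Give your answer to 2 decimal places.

$183.20

Market equilibrium (private): 38.53 + 1.08Q = 84.15 - 3.76Q → Q_m = 9.4256.
Total external cost = ∫₀^{Q_m} (16.42 + 0.64Q) dQ = 16.42×9.4256 + ½×0.64×9.4256² = 183.1978.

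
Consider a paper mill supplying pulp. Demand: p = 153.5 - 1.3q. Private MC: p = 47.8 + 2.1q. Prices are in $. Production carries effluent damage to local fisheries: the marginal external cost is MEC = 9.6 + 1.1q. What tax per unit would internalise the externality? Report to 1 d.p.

tax = $33.1 per unit

Social marginal cost = private MC + MEC = 57.4 + 3.2q.
Set SMC = demand: 57.4 + 3.2q = 153.5 - 1.3q → q* = 21.3556.
The Pigouvian tax equals MEC at q*: 9.6 + 1.1×21.3556 = 33.0912.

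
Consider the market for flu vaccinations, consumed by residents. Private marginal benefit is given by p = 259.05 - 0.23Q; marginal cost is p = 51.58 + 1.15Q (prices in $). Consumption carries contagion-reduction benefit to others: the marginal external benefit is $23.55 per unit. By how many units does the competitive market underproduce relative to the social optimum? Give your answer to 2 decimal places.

17.07 units

Market equilibrium (private): 51.58 + 1.15Q = 259.05 - 0.23Q → Q_m = 150.3406.
Social marginal benefit = demand + MEB = 282.60 - 0.23Q.
Set SMB = MC: 282.60 - 0.23Q = 51.58 + 1.15Q → Q* = 167.4058.
Gap = |150.3406 − 167.4058| = 17.0652.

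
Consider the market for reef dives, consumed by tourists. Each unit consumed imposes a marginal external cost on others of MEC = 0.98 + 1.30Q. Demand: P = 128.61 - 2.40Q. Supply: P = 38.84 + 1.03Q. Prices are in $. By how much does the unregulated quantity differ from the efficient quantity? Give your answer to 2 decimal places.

7.40 units

Market equilibrium (private): 38.84 + 1.03Q = 128.61 - 2.40Q → Q_m = 26.1720.
Social marginal benefit = demand − MEC = 127.63 - 3.70Q.
Set SMB = MC: 127.63 - 3.70Q = 38.84 + 1.03Q → Q* = 18.7717.
Gap = |26.1720 − 18.7717| = 7.4003.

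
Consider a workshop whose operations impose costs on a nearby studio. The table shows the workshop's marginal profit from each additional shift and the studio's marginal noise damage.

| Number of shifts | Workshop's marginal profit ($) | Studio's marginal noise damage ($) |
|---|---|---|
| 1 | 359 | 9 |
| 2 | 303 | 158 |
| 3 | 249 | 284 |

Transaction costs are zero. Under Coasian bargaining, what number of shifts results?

Bargaining reaches the level where marginal profit last exceeds marginal noise damage.
That holds through level 2 (303 ≥ 158) but not at 3 (249 < 284).

2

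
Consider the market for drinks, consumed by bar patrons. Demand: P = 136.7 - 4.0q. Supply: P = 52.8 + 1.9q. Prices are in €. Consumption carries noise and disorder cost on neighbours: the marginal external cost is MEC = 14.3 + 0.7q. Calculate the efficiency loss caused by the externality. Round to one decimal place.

DWL = €44.6

Market equilibrium (private): 52.8 + 1.9q = 136.7 - 4.0q → q_m = 14.2203.
Social marginal benefit = demand − MEC = 122.4 - 4.7q.
Set SMB = MC: 122.4 - 4.7q = 52.8 + 1.9q → q* = 10.5455.
Between q* and q_m the wedge MC − SMB runs linearly from 0 to MEC(q_m), so the loss is a triangle.
DWL = ½ × 3.6748 × 24.2542 = 44.5647.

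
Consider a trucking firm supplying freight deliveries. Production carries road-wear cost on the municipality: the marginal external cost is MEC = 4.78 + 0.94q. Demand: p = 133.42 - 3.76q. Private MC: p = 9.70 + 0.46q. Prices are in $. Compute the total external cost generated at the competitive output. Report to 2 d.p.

Market equilibrium (private): 9.70 + 0.46q = 133.42 - 3.76q → q_m = 29.3175.
Total external cost = ∫₀^{q_m} (4.78 + 0.94q) dq = 4.78×29.3175 + ½×0.94×29.3175² = 544.1101.

$544.11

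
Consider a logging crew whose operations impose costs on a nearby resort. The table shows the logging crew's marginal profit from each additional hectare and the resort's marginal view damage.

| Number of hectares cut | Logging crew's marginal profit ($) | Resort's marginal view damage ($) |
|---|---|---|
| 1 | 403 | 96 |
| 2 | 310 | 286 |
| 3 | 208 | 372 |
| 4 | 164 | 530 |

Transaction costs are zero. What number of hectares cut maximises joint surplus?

Bargaining reaches the level where marginal profit last exceeds marginal view damage.
That holds through level 2 (310 ≥ 286) but not at 3 (208 < 372).

2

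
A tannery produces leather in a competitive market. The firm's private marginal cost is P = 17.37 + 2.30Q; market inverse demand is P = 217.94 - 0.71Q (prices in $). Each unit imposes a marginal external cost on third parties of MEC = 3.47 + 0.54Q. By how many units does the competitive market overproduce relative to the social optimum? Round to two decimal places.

11.11 units

Market equilibrium (private): 17.37 + 2.30Q = 217.94 - 0.71Q → Q_m = 66.6346.
Social marginal cost = private MC + MEC = 20.84 + 2.84Q.
Set SMC = demand: 20.84 + 2.84Q = 217.94 - 0.71Q → Q* = 55.5211.
Gap = |66.6346 − 55.5211| = 11.1135.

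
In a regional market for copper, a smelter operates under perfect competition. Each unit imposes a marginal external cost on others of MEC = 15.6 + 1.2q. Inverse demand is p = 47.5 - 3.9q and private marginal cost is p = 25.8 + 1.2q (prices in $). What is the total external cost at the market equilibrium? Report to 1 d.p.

Market equilibrium (private): 25.8 + 1.2q = 47.5 - 3.9q → q_m = 4.2549.
Total external cost = ∫₀^{q_m} (15.6 + 1.2q) dq = 15.6×4.2549 + ½×1.2×4.2549² = 77.2389.

$77.2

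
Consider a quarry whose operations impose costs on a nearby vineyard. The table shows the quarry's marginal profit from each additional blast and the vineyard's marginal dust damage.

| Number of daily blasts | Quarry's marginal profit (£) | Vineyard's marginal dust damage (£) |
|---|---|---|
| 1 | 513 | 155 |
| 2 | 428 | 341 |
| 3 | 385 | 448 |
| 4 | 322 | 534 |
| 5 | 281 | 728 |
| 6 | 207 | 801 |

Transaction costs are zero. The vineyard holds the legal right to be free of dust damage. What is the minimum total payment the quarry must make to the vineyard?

Efficient level: marginal profit ≥ marginal dust damage through level 2, so k* = 2.
With the vineyard holding the right, the quarry must at least compensate total damage at k*: 155 + 341 = 496.

£496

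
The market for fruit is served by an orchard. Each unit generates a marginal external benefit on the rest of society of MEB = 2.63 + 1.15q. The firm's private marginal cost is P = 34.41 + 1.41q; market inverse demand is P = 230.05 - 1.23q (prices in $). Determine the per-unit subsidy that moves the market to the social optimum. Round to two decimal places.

subsidy = $155.66 per unit

Social marginal cost = private MC − MEB = 31.78 + 0.26q.
Set SMC = demand: 31.78 + 0.26q = 230.05 - 1.23q → q* = 133.0671.
The Pigouvian subsidy equals MEB at q*: 2.63 + 1.15×133.0671 = 155.6572.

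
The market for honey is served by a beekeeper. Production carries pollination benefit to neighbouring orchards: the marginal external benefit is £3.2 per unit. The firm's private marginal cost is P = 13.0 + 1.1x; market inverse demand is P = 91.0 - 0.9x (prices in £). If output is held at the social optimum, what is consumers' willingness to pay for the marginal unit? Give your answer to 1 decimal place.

P = £54.5

Social marginal cost = private MC − MEB = 9.8 + 1.1x.
Set SMC = demand: 9.8 + 1.1x = 91.0 - 0.9x → x* = 40.6000.
Consumer price on the demand curve at x*: 91.0 − 0.9×40.6000 = 54.4600.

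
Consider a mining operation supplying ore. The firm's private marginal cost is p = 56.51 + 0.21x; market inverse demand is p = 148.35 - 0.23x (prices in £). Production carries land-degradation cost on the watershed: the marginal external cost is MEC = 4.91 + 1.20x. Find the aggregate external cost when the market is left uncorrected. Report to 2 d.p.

Market equilibrium (private): 56.51 + 0.21x = 148.35 - 0.23x → x_m = 208.7273.
Total external cost = ∫₀^{x_m} (4.91 + 1.20x) dx = 4.91×208.7273 + ½×1.20×208.7273² = 27165.1025.

£27165.10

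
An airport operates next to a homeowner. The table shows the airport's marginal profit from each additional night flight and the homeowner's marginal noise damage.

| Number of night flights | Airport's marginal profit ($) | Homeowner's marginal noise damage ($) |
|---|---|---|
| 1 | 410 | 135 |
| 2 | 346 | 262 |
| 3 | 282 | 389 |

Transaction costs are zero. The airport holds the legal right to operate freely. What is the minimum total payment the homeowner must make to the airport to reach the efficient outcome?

$282

Left alone the airport would choose level 3 (marginal profit stays positive).
Efficient level: k* = 2 (marginal profit ≥ marginal noise damage through 2).
The homeowner must at least cover the airport's forgone profit from cutting 3→2: 282 = 282.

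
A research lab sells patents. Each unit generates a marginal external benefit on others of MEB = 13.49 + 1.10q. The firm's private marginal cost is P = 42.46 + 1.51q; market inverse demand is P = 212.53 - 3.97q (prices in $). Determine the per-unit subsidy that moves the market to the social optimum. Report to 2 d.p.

Social marginal cost = private MC − MEB = 28.97 + 0.41q.
Set SMC = demand: 28.97 + 0.41q = 212.53 - 3.97q → q* = 41.9087.
The Pigouvian subsidy equals MEB at q*: 13.49 + 1.10×41.9087 = 59.5896.

subsidy = $59.59 per unit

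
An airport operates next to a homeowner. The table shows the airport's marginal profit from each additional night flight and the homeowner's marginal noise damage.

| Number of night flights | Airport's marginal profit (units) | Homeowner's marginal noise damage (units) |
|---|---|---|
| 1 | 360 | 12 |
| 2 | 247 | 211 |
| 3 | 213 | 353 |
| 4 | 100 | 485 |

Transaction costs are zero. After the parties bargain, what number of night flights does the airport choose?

Bargaining reaches the level where marginal profit last exceeds marginal noise damage.
That holds through level 2 (247 ≥ 211) but not at 3 (213 < 353).

2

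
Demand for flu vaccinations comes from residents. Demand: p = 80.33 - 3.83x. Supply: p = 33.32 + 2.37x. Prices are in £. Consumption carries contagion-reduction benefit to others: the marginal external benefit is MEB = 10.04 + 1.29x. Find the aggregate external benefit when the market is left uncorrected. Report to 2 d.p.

£113.21

Market equilibrium (private): 33.32 + 2.37x = 80.33 - 3.83x → x_m = 7.5823.
Total external benefit = ∫₀^{x_m} (10.04 + 1.29x) dx = 10.04×7.5823 + ½×1.29×7.5823² = 113.2082.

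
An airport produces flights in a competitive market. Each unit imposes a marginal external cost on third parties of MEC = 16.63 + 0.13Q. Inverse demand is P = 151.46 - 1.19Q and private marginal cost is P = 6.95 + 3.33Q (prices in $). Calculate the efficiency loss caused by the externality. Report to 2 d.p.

Market equilibrium (private): 6.95 + 3.33Q = 151.46 - 1.19Q → Q_m = 31.9712.
Social marginal cost = private MC + MEC = 23.58 + 3.46Q.
Set SMC = demand: 23.58 + 3.46Q = 151.46 - 1.19Q → Q* = 27.5011.
The loss is the area between SMC and demand from Q* to Q_m; with linear curves that's a triangle of height MEC(Q_m).
DWL = ½ × 4.4701 × 20.7863 = 46.4584.

DWL = $46.46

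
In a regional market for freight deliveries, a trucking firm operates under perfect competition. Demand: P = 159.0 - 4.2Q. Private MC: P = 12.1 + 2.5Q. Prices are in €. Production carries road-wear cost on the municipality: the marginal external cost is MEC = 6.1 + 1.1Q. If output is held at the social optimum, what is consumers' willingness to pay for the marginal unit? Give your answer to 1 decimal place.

P = €83.2

Social marginal cost = private MC + MEC = 18.2 + 3.6Q.
Set SMC = demand: 18.2 + 3.6Q = 159.0 - 4.2Q → Q* = 18.0513.
Consumer price on the demand curve at Q*: 159.0 − 4.2×18.0513 = 83.1845.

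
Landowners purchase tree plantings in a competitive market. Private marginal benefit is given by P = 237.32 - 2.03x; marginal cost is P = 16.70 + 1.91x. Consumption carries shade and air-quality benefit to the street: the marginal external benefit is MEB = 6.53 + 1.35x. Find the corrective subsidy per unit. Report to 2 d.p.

subsidy = 124.93 per unit

Social marginal benefit = demand + MEB = 243.85 - 0.68x.
Set SMB = MC: 243.85 - 0.68x = 16.70 + 1.91x → x* = 87.7027.
The Pigouvian subsidy equals MEB at x*: 6.53 + 1.35×87.7027 = 124.9286.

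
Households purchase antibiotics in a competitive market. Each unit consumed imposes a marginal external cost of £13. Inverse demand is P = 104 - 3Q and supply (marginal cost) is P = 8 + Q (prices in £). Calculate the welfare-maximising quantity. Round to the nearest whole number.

Social marginal benefit = demand − MEC = 91 - 3Q.
Set SMB = MC: 91 - 3Q = 8 + Q → Q* = 20.7500.

Q* = 21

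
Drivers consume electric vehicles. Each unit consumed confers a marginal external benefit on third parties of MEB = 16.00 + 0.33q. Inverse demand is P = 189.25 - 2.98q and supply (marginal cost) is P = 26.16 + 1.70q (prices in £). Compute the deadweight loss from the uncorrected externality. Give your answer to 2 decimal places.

DWL = £86.92

Market equilibrium (private): 26.16 + 1.70q = 189.25 - 2.98q → q_m = 34.8483.
Social marginal benefit = demand + MEB = 205.25 - 2.65q.
Set SMB = MC: 205.25 - 2.65q = 26.16 + 1.70q → q* = 41.1701.
The welfare-loss triangle has base |q_m − q*| and height MEB(q_m) (the vertical gap between SMB and MC is zero at q* and MEB at q_m).
DWL = ½ × 6.3218 × 27.4999 = 86.9244.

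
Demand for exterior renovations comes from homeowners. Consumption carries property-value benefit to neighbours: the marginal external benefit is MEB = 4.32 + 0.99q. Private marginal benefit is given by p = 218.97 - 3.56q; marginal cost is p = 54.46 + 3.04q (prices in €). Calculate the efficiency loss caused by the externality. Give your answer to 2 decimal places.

Market equilibrium (private): 54.46 + 3.04q = 218.97 - 3.56q → q_m = 24.9258.
Social marginal benefit = demand + MEB = 223.29 - 2.57q.
Set SMB = MC: 223.29 - 2.57q = 54.46 + 3.04q → q* = 30.0945.
Height of the DWL triangle at q_m is SMB(q_m) − MC(q_m) = MEB(q_m) = 28.9965.
DWL = ½ × 5.1687 × 28.9965 = 74.9371.

DWL = €74.94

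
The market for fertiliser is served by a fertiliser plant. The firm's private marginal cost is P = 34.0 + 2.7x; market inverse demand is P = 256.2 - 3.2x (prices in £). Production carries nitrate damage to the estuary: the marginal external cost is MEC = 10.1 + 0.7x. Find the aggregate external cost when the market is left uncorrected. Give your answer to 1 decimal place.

£876.8

Market equilibrium (private): 34.0 + 2.7x = 256.2 - 3.2x → x_m = 37.6610.
Total external cost = ∫₀^{x_m} (10.1 + 0.7x) dx = 10.1×37.6610 + ½×0.7×37.6610² = 876.7989.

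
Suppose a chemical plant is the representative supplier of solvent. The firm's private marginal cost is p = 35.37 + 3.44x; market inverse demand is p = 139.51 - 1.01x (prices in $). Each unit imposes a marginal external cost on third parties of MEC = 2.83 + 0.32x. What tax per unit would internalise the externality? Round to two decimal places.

Social marginal cost = private MC + MEC = 38.20 + 3.76x.
Set SMC = demand: 38.20 + 3.76x = 139.51 - 1.01x → x* = 21.2390.
The Pigouvian tax equals MEC at x*: 2.83 + 0.32×21.2390 = 9.6265.

tax = $9.63 per unit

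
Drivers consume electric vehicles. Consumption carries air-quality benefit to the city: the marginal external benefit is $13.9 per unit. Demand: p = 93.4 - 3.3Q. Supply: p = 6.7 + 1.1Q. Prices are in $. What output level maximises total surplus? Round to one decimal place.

Social marginal benefit = demand + MEB = 107.3 - 3.3Q.
Set SMB = MC: 107.3 - 3.3Q = 6.7 + 1.1Q → Q* = 22.8636.

Q* = 22.9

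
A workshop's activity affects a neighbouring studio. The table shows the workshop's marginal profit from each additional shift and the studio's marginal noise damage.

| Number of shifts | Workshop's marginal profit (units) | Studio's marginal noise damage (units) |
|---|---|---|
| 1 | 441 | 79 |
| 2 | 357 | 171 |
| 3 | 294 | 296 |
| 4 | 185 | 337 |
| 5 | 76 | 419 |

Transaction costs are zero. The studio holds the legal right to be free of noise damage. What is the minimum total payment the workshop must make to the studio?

250

Efficient level: marginal profit ≥ marginal noise damage through level 2, so k* = 2.
With the studio holding the right, the workshop must at least compensate total damage at k*: 79 + 171 = 250.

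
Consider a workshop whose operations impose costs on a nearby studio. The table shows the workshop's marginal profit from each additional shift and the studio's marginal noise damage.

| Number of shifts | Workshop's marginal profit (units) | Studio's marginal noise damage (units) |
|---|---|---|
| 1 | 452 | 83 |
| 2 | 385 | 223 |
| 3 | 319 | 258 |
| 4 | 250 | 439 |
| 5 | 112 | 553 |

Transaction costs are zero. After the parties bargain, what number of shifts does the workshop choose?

Bargaining reaches the level where marginal profit last exceeds marginal noise damage.
That holds through level 3 (319 ≥ 258) but not at 4 (250 < 439).

3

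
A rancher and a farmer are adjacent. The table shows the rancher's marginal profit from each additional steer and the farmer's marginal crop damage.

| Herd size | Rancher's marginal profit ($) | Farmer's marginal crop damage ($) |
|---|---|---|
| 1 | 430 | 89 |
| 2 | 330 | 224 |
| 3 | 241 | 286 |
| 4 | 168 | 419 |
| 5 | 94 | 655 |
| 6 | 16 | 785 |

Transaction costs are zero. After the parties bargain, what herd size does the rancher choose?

2

Bargaining reaches the level where marginal profit last exceeds marginal crop damage.
That holds through level 2 (330 ≥ 224) but not at 3 (241 < 286).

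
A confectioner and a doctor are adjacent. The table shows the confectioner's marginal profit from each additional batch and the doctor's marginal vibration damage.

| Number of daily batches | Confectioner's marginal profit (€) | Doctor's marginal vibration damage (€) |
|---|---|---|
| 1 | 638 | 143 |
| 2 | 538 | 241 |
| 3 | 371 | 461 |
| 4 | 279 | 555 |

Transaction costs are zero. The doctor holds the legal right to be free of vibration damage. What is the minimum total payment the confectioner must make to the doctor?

€384

Efficient level: marginal profit ≥ marginal vibration damage through level 2, so k* = 2.
With the doctor holding the right, the confectioner must at least compensate total damage at k*: 143 + 241 = 384.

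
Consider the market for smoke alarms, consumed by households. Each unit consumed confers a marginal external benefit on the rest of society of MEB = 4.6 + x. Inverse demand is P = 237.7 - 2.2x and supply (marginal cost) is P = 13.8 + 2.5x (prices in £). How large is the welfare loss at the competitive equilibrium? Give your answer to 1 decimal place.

Market equilibrium (private): 13.8 + 2.5x = 237.7 - 2.2x → x_m = 47.6383.
Social marginal benefit = demand + MEB = 242.3 - 1.2x.
Set SMB = MC: 242.3 - 1.2x = 13.8 + 2.5x → x* = 61.7568.
Height of the DWL triangle at x_m is SMB(x_m) − MC(x_m) = MEB(x_m) = 52.2383.
DWL = ½ × 14.1185 × 52.2383 = 368.7632.

DWL = £368.8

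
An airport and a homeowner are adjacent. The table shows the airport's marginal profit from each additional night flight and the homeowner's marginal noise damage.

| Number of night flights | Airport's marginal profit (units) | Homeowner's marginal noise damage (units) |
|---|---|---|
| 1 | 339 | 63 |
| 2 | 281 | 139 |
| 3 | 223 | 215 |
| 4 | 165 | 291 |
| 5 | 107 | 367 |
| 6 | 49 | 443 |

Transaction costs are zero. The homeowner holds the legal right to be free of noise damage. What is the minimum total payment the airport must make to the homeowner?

Efficient level: marginal profit ≥ marginal noise damage through level 3, so k* = 3.
With the homeowner holding the right, the airport must at least compensate total damage at k*: 63 + 139 + 215 = 417.

417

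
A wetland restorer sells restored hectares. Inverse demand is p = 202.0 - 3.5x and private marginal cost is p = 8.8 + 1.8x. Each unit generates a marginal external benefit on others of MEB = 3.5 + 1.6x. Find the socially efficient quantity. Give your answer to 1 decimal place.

Social marginal cost = private MC − MEB = 5.3 + 0.2x.
Set SMC = demand: 5.3 + 0.2x = 202.0 - 3.5x → x* = 53.1622.

x* = 53.2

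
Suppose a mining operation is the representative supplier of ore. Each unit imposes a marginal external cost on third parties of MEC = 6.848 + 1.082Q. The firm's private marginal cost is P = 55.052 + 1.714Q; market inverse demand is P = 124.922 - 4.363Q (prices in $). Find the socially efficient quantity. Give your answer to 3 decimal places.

Social marginal cost = private MC + MEC = 61.900 + 2.796Q.
Set SMC = demand: 61.900 + 2.796Q = 124.922 - 4.363Q → Q* = 8.8032.

Q* = 8.803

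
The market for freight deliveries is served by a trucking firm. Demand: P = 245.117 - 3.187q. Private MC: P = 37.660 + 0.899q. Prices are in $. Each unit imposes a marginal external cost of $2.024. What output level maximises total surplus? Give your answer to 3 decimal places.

Social marginal cost = private MC + MEC = 39.684 + 0.899q.
Set SMC = demand: 39.684 + 0.899q = 245.117 - 3.187q → q* = 50.2773.

q* = 50.277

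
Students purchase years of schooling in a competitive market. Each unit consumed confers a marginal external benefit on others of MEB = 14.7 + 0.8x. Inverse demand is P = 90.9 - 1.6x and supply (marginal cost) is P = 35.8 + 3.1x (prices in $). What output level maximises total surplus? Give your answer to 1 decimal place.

Social marginal benefit = demand + MEB = 105.6 - 0.8x.
Set SMB = MC: 105.6 - 0.8x = 35.8 + 3.1x → x* = 17.8974.

x* = 17.9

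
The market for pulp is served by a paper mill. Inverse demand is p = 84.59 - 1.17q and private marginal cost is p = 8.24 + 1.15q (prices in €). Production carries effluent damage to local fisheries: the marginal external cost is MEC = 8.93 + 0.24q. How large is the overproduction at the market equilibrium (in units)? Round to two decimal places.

Market equilibrium (private): 8.24 + 1.15q = 84.59 - 1.17q → q_m = 32.9095.
Social marginal cost = private MC + MEC = 17.17 + 1.39q.
Set SMC = demand: 17.17 + 1.39q = 84.59 - 1.17q → q* = 26.3359.
Gap = |32.9095 − 26.3359| = 6.5736.

6.57 units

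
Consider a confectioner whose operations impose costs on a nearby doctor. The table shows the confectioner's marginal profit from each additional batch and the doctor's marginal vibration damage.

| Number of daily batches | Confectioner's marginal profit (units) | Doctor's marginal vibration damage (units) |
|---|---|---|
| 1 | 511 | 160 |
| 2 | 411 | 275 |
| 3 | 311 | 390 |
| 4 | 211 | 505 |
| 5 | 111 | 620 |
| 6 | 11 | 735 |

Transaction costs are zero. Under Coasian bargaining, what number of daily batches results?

Bargaining reaches the level where marginal profit last exceeds marginal vibration damage.
That holds through level 2 (411 ≥ 275) but not at 3 (311 < 390).

2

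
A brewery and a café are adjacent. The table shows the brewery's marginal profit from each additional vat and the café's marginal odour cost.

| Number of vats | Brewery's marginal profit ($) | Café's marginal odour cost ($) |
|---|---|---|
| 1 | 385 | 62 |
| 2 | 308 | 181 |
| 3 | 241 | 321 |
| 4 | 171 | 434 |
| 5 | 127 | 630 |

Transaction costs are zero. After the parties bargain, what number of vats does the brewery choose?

Bargaining reaches the level where marginal profit last exceeds marginal odour cost.
That holds through level 2 (308 ≥ 181) but not at 3 (241 < 321).

2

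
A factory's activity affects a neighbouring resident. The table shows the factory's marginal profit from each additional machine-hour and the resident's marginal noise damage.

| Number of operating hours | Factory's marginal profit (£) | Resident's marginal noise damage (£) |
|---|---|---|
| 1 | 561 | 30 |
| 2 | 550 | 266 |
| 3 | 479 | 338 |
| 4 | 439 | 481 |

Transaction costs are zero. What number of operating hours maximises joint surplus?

Bargaining reaches the level where marginal profit last exceeds marginal noise damage.
That holds through level 3 (479 ≥ 338) but not at 4 (439 < 481).

3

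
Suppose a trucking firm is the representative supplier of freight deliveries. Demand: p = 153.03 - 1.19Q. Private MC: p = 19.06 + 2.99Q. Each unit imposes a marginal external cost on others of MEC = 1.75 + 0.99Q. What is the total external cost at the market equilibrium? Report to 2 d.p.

564.56

Market equilibrium (private): 19.06 + 2.99Q = 153.03 - 1.19Q → Q_m = 32.0502.
Total external cost = ∫₀^{Q_m} (1.75 + 0.99Q) dQ = 1.75×32.0502 + ½×0.99×32.0502² = 564.5594.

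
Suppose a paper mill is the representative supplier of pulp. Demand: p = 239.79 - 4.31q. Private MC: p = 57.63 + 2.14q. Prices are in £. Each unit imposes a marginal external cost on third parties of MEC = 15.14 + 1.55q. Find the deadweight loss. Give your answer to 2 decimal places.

DWL = £216.94

Market equilibrium (private): 57.63 + 2.14q = 239.79 - 4.31q → q_m = 28.2419.
Social marginal cost = private MC + MEC = 72.77 + 3.69q.
Set SMC = demand: 72.77 + 3.69q = 239.79 - 4.31q → q* = 20.8775.
The welfare-loss triangle has base |q_m − q*| and height MEC(q_m) (the vertical gap between SMC and demand is zero at q* and MEC at q_m).
DWL = ½ × 7.3644 × 58.9149 = 216.9364.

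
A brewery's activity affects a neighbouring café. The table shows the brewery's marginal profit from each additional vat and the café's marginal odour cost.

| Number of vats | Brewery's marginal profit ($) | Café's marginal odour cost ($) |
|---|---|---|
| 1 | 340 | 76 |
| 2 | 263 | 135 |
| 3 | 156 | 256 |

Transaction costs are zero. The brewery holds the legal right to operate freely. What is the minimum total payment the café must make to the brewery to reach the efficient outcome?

$156

Left alone the brewery would choose level 3 (marginal profit stays positive).
Efficient level: k* = 2 (marginal profit ≥ marginal odour cost through 2).
The café must at least cover the brewery's forgone profit from cutting 3→2: 156 = 156.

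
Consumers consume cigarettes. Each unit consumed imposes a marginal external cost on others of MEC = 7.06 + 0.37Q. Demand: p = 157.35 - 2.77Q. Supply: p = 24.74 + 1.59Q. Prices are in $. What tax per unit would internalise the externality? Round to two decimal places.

tax = $16.88 per unit

Social marginal benefit = demand − MEC = 150.29 - 3.14Q.
Set SMB = MC: 150.29 - 3.14Q = 24.74 + 1.59Q → Q* = 26.5433.
The Pigouvian tax equals MEC at Q*: 7.06 + 0.37×26.5433 = 16.8810.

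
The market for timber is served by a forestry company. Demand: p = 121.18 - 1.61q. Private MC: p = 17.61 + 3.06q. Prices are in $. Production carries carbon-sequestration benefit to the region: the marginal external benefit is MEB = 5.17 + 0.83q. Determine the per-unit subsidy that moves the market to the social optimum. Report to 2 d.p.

Social marginal cost = private MC − MEB = 12.44 + 2.23q.
Set SMC = demand: 12.44 + 2.23q = 121.18 - 1.61q → q* = 28.3177.
The Pigouvian subsidy equals MEB at q*: 5.17 + 0.83×28.3177 = 28.6737.

subsidy = $28.67 per unit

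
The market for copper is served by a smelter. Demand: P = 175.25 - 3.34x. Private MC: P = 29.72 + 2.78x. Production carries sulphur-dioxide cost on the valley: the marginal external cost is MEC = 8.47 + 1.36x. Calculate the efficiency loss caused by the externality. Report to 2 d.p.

DWL = 111.33

Market equilibrium (private): 29.72 + 2.78x = 175.25 - 3.34x → x_m = 23.7794.
Social marginal cost = private MC + MEC = 38.19 + 4.14x.
Set SMC = demand: 38.19 + 4.14x = 175.25 - 3.34x → x* = 18.3235.
The loss is the area between SMC and demand from x* to x_m; with linear curves that's a triangle of height MEC(x_m).
DWL = ½ × 5.4559 × 40.8100 = 111.3276.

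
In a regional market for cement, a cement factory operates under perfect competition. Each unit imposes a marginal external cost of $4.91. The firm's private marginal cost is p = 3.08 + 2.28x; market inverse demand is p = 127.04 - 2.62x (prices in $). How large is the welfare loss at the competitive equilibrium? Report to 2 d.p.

DWL = $2.46

Market equilibrium (private): 3.08 + 2.28x = 127.04 - 2.62x → x_m = 25.2980.
Social marginal cost = private MC + MEC = 7.99 + 2.28x.
Set SMC = demand: 7.99 + 2.28x = 127.04 - 2.62x → x* = 24.2959.
The loss is the area between SMC and demand from x* to x_m; with linear curves that's a triangle of height MEC(x_m).
DWL = ½ × 1.0021 × 4.9100 = 2.4602.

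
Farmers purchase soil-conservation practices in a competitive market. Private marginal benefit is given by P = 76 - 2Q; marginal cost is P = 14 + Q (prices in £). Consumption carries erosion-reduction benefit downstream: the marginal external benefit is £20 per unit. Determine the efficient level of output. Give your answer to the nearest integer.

Social marginal benefit = demand + MEB = 96 - 2Q.
Set SMB = MC: 96 - 2Q = 14 + Q → Q* = 27.3333.

Q* = 27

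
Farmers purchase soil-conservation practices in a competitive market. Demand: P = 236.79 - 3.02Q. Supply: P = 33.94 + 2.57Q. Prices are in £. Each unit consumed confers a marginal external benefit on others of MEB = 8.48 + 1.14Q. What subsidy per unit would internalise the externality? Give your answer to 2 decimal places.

Social marginal benefit = demand + MEB = 245.27 - 1.88Q.
Set SMB = MC: 245.27 - 1.88Q = 33.94 + 2.57Q → Q* = 47.4899.
The Pigouvian subsidy equals MEB at Q*: 8.48 + 1.14×47.4899 = 62.6185.

subsidy = £62.62 per unit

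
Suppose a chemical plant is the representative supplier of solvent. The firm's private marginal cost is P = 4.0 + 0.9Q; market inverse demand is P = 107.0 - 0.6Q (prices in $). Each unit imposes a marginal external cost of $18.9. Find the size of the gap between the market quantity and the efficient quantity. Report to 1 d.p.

12.6 units

Market equilibrium (private): 4.0 + 0.9Q = 107.0 - 0.6Q → Q_m = 68.6667.
Social marginal cost = private MC + MEC = 22.9 + 0.9Q.
Set SMC = demand: 22.9 + 0.9Q = 107.0 - 0.6Q → Q* = 56.0667.
Gap = |68.6667 − 56.0667| = 12.6000.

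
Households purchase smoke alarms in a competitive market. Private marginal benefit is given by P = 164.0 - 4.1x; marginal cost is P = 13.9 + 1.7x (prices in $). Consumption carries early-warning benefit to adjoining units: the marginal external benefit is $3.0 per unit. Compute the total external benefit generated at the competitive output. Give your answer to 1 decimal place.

$77.6

Market equilibrium (private): 13.9 + 1.7x = 164.0 - 4.1x → x_m = 25.8793.
Total external benefit = MEB × x_m = 3.0 × 25.8793 = 77.6379.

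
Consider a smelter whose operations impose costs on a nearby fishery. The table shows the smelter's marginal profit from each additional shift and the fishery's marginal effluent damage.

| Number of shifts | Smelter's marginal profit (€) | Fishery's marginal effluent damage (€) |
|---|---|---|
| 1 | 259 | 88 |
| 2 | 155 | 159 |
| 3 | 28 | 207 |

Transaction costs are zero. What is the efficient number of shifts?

1

Bargaining reaches the level where marginal profit last exceeds marginal effluent damage.
That holds through level 1 (259 ≥ 88) but not at 2 (155 < 159).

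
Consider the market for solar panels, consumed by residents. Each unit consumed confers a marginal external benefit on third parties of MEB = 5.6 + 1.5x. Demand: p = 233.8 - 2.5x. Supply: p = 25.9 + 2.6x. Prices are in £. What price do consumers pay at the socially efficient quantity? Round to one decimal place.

Social marginal benefit = demand + MEB = 239.4 - x.
Set SMB = MC: 239.4 - x = 25.9 + 2.6x → x* = 59.3056.
Consumer price on the demand curve at x*: 233.8 − 2.5×59.3056 = 85.5360.

P = £85.5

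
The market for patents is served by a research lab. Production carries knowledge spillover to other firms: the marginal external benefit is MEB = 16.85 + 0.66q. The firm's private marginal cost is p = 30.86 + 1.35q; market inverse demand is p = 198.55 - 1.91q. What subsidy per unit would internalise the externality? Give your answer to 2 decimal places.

subsidy = 63.69 per unit

Social marginal cost = private MC − MEB = 14.01 + 0.69q.
Set SMC = demand: 14.01 + 0.69q = 198.55 - 1.91q → q* = 70.9769.
The Pigouvian subsidy equals MEB at q*: 16.85 + 0.66×70.9769 = 63.6948.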